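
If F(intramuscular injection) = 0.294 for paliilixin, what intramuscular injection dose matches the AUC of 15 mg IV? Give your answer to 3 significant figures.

For equal systemic exposure: F × D_ev = D_iv
D_ev = D_iv / F = 15 / 0.294 = 51.0204 mg

D_intramuscular = 51.0 mg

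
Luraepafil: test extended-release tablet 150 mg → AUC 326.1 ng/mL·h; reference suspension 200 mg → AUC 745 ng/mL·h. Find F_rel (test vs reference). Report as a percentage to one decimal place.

F_rel = 58.4%

F_rel = (AUC_test/D_test) / (AUC_ref/D_ref)
      = (326.1/150) / (745/200)
      = 2.174 / 3.725 = 0.5836 = 58.36%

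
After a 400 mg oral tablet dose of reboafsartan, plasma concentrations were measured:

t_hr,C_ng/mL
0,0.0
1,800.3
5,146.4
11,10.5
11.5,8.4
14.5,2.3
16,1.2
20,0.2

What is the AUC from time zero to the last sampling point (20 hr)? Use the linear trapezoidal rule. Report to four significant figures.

Trapezoidal AUC_0→20:
  [0→1]: (0.0+800.3)/2 × 1 = 400.15
  [1→5]: (800.3+146.4)/2 × 4 = 1893.4
  [5→11]: (146.4+10.5)/2 × 6 = 470.7
  [11→11.5]: (10.5+8.4)/2 × 0.5 = 4.725
  [11.5→14.5]: (8.4+2.3)/2 × 3 = 16.05
  [14.5→16]: (2.3+1.2)/2 × 1.5 = 2.625
  [16→20]: (1.2+0.2)/2 × 4 = 2.8
  Sum = 2790.45 ng/mL·hr

AUC = 2790 ng/mL·hr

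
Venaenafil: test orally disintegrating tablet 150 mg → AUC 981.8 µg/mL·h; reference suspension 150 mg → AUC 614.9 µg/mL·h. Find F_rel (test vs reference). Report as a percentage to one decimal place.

F_rel = 159.7%

F_rel = (AUC_test/D_test) / (AUC_ref/D_ref)
      = (981.8/150) / (614.9/150)
      = 6.54533 / 4.09933 = 1.5967 = 159.67%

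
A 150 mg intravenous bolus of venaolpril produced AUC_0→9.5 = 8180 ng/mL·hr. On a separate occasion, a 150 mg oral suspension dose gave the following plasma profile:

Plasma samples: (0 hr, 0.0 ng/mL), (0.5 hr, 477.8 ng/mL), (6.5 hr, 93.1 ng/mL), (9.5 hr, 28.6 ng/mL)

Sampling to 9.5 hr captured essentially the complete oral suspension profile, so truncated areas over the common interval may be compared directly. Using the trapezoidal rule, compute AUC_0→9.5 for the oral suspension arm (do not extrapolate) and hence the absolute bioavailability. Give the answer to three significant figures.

F = 0.246

Trapezoidal AUC_0→9.5 (oral suspension):
  [0→0.5]: (0.0+477.8)/2 × 0.5 = 119.45
  [0.5→6.5]: (477.8+93.1)/2 × 6 = 1712.7
  [6.5→9.5]: (93.1+28.6)/2 × 3 = 182.55
  Sum = 2014.7 ng/mL·hr
F = (AUC_ev/D_ev)/(AUC_iv/D_iv) = (2014.7/150)/(8180/150) = 13.4313/54.5333 = 0.2463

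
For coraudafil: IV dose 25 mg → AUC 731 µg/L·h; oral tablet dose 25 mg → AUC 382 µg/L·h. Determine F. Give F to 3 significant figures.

F = 0.523

F = (AUC_ev / D_ev) / (AUC_iv / D_iv)
  = (382/25) / (731/25)
  = 15.28 / 29.24 = 0.5226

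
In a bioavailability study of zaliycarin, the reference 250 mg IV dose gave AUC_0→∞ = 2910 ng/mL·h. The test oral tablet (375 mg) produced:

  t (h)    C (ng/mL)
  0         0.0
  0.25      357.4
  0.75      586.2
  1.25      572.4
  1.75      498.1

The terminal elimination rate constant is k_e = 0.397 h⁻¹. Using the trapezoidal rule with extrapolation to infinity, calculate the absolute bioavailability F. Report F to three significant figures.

F = 0.479

Trapezoidal AUC_0→1.75 (oral tablet):
  [0→0.25]: (0.0+357.4)/2 × 0.25 = 44.675
  [0.25→0.75]: (357.4+586.2)/2 × 0.5 = 235.9
  [0.75→1.25]: (586.2+572.4)/2 × 0.5 = 289.65
  [1.25→1.75]: (572.4+498.1)/2 × 0.5 = 267.625
  Sum = 837.85 ng/mL·h
Tail: C_last/k_e = 498.1/0.397 = 1254.660
AUC_0→∞ (oral tablet) = 837.85 + 1254.660 = 2092.51 ng/mL·h
F = (AUC_ev/D_ev)/(AUC_iv/D_iv) = (2092.51/375)/(2910/250) = 5.58003/11.64 = 0.4794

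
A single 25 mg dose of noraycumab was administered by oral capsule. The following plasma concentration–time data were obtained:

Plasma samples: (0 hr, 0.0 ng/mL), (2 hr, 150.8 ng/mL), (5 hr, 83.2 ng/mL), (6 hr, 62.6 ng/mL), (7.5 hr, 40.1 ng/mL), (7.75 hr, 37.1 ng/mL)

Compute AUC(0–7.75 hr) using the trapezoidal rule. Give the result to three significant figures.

AUC = 661 ng/mL·hr

Trapezoidal AUC_0→7.75:
  [0→2]: (0.0+150.8)/2 × 2 = 150.8
  [2→5]: (150.8+83.2)/2 × 3 = 351.0
  [5→6]: (83.2+62.6)/2 × 1 = 72.9
  [6→7.5]: (62.6+40.1)/2 × 1.5 = 77.025
  [7.5→7.75]: (40.1+37.1)/2 × 0.25 = 9.65
  Sum = 661.375 ng/mL·hr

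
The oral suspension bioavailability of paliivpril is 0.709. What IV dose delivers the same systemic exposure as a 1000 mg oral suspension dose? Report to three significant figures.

D_iv = 709 mg

Systemic exposure from an extravascular dose = F × D_ev, so the equivalent IV dose is F × D_ev.
D_iv = F × D_ev = 0.709 × 1000 = 709 mg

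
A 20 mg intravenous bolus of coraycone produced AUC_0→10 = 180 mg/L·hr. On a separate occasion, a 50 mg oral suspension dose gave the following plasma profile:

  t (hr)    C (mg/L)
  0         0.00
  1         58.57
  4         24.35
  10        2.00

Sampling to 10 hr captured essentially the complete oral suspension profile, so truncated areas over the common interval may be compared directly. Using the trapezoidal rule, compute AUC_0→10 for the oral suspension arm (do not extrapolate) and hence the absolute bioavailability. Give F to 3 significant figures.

F = 0.517

Trapezoidal AUC_0→10 (oral suspension):
  [0→1]: (0.00+58.57)/2 × 1 = 29.285
  [1→4]: (58.57+24.35)/2 × 3 = 124.38
  [4→10]: (24.35+2.00)/2 × 6 = 79.05
  Sum = 232.715 mg/L·hr
F = (AUC_ev/D_ev)/(AUC_iv/D_iv) = (232.715/50)/(180/20) = 4.6543/9 = 0.5171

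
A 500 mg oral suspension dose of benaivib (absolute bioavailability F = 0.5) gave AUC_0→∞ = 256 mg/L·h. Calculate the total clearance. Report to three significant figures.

CL = F × Dose / AUC_0→∞
   = 0.5 × 500 / 256 = 0.9765625 L/h

CL = 0.977 L/h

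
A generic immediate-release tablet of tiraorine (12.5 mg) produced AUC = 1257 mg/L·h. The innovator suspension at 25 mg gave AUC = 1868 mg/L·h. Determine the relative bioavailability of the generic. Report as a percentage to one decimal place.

F_rel = (AUC_test/D_test) / (AUC_ref/D_ref)
      = (1257/12.5) / (1868/25)
      = 100.56 / 74.72 = 1.3458 = 134.58%

F_rel = 134.6%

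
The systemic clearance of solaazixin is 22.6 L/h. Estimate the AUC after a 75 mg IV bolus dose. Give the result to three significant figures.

AUC = 3.32 mg/L·h

AUC_0→∞ = Dose_iv / CL
        = 75 / 22.6 = 3.31858 mg/L·h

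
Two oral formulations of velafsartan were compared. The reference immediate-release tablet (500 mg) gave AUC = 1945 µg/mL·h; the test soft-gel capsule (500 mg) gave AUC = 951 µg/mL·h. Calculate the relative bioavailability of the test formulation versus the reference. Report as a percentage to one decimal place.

F_rel = (AUC_test/D_test) / (AUC_ref/D_ref)
      = (951/500) / (1945/500)
      = 1.902 / 3.89 = 0.4889 = 48.89%

F_rel = 48.9%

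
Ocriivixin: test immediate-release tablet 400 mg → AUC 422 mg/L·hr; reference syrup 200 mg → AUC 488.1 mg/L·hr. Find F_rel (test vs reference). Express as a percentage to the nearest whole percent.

F_rel = 43%

F_rel = (AUC_test/D_test) / (AUC_ref/D_ref)
      = (422/400) / (488.1/200)
      = 1.055 / 2.4405 = 0.4323 = 43.23%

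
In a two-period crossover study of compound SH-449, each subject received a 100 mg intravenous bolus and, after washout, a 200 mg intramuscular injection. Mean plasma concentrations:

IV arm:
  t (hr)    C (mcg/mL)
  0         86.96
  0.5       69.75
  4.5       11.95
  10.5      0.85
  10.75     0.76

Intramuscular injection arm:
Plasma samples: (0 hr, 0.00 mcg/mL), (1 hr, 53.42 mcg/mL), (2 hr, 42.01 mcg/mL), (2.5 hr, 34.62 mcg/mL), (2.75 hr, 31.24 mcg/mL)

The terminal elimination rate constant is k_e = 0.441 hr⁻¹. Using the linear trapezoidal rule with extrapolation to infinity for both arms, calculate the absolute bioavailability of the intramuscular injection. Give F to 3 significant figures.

Trapezoidal AUC_0→10.75 (IV):
  [0→0.5]: (86.96+69.75)/2 × 0.5 = 39.1775
  [0.5→4.5]: (69.75+11.95)/2 × 4 = 163.4
  [4.5→10.5]: (11.95+0.85)/2 × 6 = 38.4
  [10.5→10.75]: (0.85+0.76)/2 × 0.25 = 0.20125
  Sum = 241.17875 mcg/mL·hr
IV tail: 0.76/0.441 = 1.723; AUC_iv,0→∞ = 241.17875 + 1.723 = 242.90175 mcg/mL·hr
Trapezoidal AUC_0→2.75 (intramuscular injection):
  [0→1]: (0.00+53.42)/2 × 1 = 26.71
  [1→2]: (53.42+42.01)/2 × 1 = 47.715
  [2→2.5]: (42.01+34.62)/2 × 0.5 = 19.1575
  [2.5→2.75]: (34.62+31.24)/2 × 0.25 = 8.2325
  Sum = 101.815 mcg/mL·hr
intramuscular injection tail: 31.24/0.441 = 70.839; AUC_ev,0→∞ = 101.815 + 70.839 = 172.654 mcg/mL·hr
F = (AUC_ev/D_ev)/(AUC_iv/D_iv) = (172.654/200)/(242.90175/100) = 0.86327/2.4290175 = 0.3554

F = 0.355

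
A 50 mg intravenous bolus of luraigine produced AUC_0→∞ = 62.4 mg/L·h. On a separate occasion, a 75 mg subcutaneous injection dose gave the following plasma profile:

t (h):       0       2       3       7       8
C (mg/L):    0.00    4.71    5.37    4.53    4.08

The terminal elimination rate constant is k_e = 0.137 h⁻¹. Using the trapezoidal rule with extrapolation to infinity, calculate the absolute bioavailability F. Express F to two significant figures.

Trapezoidal AUC_0→8 (subcutaneous injection):
  [0→2]: (0.00+4.71)/2 × 2 = 4.71
  [2→3]: (4.71+5.37)/2 × 1 = 5.04
  [3→7]: (5.37+4.53)/2 × 4 = 19.8
  [7→8]: (4.53+4.08)/2 × 1 = 4.305
  Sum = 33.855 mg/L·h
Tail: C_last/k_e = 4.08/0.137 = 29.781
AUC_0→∞ (subcutaneous injection) = 33.855 + 29.781 = 63.636 mg/L·h
F = (AUC_ev/D_ev)/(AUC_iv/D_iv) = (63.636/75)/(62.4/50) = 0.84848/1.248 = 0.6799

F = 0.68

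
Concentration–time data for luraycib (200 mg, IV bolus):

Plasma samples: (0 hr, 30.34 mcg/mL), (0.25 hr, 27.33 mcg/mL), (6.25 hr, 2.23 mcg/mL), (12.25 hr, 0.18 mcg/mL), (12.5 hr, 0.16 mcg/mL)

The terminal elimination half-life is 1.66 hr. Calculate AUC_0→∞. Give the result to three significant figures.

AUC = 104 mcg/mL·hr

Trapezoidal AUC_0→12.5:
  [0→0.25]: (30.34+27.33)/2 × 0.25 = 7.20875
  [0.25→6.25]: (27.33+2.23)/2 × 6 = 88.68
  [6.25→12.25]: (2.23+0.18)/2 × 6 = 7.23
  [12.25→12.5]: (0.18+0.16)/2 × 0.25 = 0.0425
  Sum = 103.16125 mcg/mL·hr
k_e = ln2 / t½ = 0.693147 / 1.66 = 0.4176 hr^-1
Extrapolated tail: C_last / k_e = 0.16 / 0.4176 = 0.383
AUC_0→∞ = 103.16125 + 0.383 = 103.54425 mcg/mL·hr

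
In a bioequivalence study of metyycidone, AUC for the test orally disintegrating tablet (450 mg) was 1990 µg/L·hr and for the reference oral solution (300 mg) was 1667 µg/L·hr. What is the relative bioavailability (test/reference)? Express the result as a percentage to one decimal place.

F_rel = 79.6%

F_rel = (AUC_test/D_test) / (AUC_ref/D_ref)
      = (1990/450) / (1667/300)
      = 4.42222 / 5.55667 = 0.7958 = 79.58%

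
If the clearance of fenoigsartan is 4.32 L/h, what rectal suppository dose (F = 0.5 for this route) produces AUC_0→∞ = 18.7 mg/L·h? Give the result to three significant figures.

Dose = 162 mg

Dose = CL × AUC_0→∞ / F
     = 4.32 × 18.7 / 0.5 = 161.568 mg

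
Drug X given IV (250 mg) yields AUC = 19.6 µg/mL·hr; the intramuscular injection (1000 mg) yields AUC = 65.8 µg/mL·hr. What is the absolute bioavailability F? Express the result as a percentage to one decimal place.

F = 83.9%

F = (AUC_ev / D_ev) / (AUC_iv / D_iv)
  = (65.8/1000) / (19.6/250)
  = 0.0658 / 0.0784 = 0.8393
  = 83.93%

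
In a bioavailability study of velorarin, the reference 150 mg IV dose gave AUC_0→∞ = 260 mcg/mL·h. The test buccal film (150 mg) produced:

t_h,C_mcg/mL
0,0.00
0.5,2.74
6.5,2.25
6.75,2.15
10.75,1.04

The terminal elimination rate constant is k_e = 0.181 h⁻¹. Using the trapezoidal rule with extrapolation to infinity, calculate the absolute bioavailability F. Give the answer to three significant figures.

Trapezoidal AUC_0→10.75 (buccal film):
  [0→0.5]: (0.00+2.74)/2 × 0.5 = 0.685
  [0.5→6.5]: (2.74+2.25)/2 × 6 = 14.97
  [6.5→6.75]: (2.25+2.15)/2 × 0.25 = 0.55
  [6.75→10.75]: (2.15+1.04)/2 × 4 = 6.38
  Sum = 22.585 mcg/mL·h
Tail: C_last/k_e = 1.04/0.181 = 5.746
AUC_0→∞ (buccal film) = 22.585 + 5.746 = 28.331 mcg/mL·h
F = (AUC_ev/D_ev)/(AUC_iv/D_iv) = (28.331/150)/(260/150) = 0.188873/1.73333 = 0.1090

F = 0.109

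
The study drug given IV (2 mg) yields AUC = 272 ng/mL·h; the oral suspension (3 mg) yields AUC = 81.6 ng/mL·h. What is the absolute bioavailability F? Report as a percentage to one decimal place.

F = (AUC_ev / D_ev) / (AUC_iv / D_iv)
  = (81.6/3) / (272/2)
  = 27.2 / 136 = 0.2000
  = 20.00%

F = 20.0%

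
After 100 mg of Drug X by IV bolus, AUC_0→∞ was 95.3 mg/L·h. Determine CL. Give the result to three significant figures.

CL = 1.05 L/h

CL = Dose_iv / AUC_0→∞
   = 100 / 95.3 = 1.04932 L/h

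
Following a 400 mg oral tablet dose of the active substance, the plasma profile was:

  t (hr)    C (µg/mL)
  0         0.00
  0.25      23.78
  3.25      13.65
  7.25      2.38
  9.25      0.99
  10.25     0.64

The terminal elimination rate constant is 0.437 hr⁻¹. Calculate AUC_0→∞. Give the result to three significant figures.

Trapezoidal AUC_0→10.25:
  [0→0.25]: (0.00+23.78)/2 × 0.25 = 2.9725
  [0.25→3.25]: (23.78+13.65)/2 × 3 = 56.145
  [3.25→7.25]: (13.65+2.38)/2 × 4 = 32.06
  [7.25→9.25]: (2.38+0.99)/2 × 2 = 3.37
  [9.25→10.25]: (0.99+0.64)/2 × 1 = 0.815
  Sum = 95.3625 µg/mL·hr
Extrapolated tail: C_last / k_e = 0.64 / 0.437 = 1.465
AUC_0→∞ = 95.3625 + 1.465 = 96.8275 µg/mL·hr

AUC = 96.8 µg/mL·hr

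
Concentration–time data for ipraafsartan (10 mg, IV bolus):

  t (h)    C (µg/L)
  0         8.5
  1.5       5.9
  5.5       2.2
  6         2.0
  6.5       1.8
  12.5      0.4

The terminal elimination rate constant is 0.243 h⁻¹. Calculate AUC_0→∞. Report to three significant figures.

Trapezoidal AUC_0→12.5:
  [0→1.5]: (8.5+5.9)/2 × 1.5 = 10.8
  [1.5→5.5]: (5.9+2.2)/2 × 4 = 16.2
  [5.5→6]: (2.2+2.0)/2 × 0.5 = 1.05
  [6→6.5]: (2.0+1.8)/2 × 0.5 = 0.95
  [6.5→12.5]: (1.8+0.4)/2 × 6 = 6.6
  Sum = 35.6 µg/L·h
Extrapolated tail: C_last / k_e = 0.4 / 0.243 = 1.646
AUC_0→∞ = 35.6 + 1.646 = 37.246 µg/L·h

AUC = 37.2 µg/L·h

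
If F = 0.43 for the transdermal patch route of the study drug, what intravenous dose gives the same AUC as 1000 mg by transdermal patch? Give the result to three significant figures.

D_iv = 430 mg

Systemic exposure from an extravascular dose = F × D_ev, so the equivalent IV dose is F × D_ev.
D_iv = F × D_ev = 0.43 × 1000 = 430 mg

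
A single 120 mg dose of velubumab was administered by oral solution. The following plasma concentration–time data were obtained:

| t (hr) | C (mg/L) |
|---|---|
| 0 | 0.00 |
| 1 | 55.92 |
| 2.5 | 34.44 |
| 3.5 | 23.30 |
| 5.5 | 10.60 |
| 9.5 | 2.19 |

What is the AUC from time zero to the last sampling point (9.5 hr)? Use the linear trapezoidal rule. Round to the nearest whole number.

AUC = 184 mg/L·hr

Trapezoidal AUC_0→9.5:
  [0→1]: (0.00+55.92)/2 × 1 = 27.96
  [1→2.5]: (55.92+34.44)/2 × 1.5 = 67.77
  [2.5→3.5]: (34.44+23.30)/2 × 1 = 28.87
  [3.5→5.5]: (23.30+10.60)/2 × 2 = 33.9
  [5.5→9.5]: (10.60+2.19)/2 × 4 = 25.58
  Sum = 184.08 mg/L·hr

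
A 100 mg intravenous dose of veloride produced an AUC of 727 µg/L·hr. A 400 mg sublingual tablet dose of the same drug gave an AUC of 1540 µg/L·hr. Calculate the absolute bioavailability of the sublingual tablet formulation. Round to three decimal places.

F = (AUC_ev / D_ev) / (AUC_iv / D_iv)
  = (1540/400) / (727/100)
  = 3.85 / 7.27 = 0.5296

F = 0.530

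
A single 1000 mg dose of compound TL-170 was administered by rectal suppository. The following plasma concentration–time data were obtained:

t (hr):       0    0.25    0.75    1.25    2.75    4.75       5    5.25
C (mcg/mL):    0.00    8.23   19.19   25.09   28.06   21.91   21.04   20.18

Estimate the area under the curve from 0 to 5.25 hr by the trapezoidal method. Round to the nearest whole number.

Trapezoidal AUC_0→5.25:
  [0→0.25]: (0.00+8.23)/2 × 0.25 = 1.02875
  [0.25→0.75]: (8.23+19.19)/2 × 0.5 = 6.855
  [0.75→1.25]: (19.19+25.09)/2 × 0.5 = 11.07
  [1.25→2.75]: (25.09+28.06)/2 × 1.5 = 39.8625
  [2.75→4.75]: (28.06+21.91)/2 × 2 = 49.97
  [4.75→5]: (21.91+21.04)/2 × 0.25 = 5.36875
  [5→5.25]: (21.04+20.18)/2 × 0.25 = 5.1525
  Sum = 119.3075 mcg/mL·hr

AUC = 119 mcg/mL·hr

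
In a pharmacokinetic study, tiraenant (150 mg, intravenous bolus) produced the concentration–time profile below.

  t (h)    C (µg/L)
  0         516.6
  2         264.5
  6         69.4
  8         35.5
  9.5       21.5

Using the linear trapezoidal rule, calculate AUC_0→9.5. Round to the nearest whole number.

Trapezoidal AUC_0→9.5:
  [0→2]: (516.6+264.5)/2 × 2 = 781.1
  [2→6]: (264.5+69.4)/2 × 4 = 667.8
  [6→8]: (69.4+35.5)/2 × 2 = 104.9
  [8→9.5]: (35.5+21.5)/2 × 1.5 = 42.75
  Sum = 1596.55 µg/L·h

AUC = 1597 µg/L·h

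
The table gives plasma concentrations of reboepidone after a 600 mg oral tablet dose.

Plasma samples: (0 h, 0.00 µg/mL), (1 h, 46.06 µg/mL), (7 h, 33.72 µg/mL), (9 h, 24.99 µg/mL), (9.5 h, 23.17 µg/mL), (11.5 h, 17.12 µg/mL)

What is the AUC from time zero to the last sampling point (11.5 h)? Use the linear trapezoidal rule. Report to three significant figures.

Trapezoidal AUC_0→11.5:
  [0→1]: (0.00+46.06)/2 × 1 = 23.03
  [1→7]: (46.06+33.72)/2 × 6 = 239.34
  [7→9]: (33.72+24.99)/2 × 2 = 58.71
  [9→9.5]: (24.99+23.17)/2 × 0.5 = 12.04
  [9.5→11.5]: (23.17+17.12)/2 × 2 = 40.29
  Sum = 373.41 µg/mL·h

AUC = 373 µg/mL·h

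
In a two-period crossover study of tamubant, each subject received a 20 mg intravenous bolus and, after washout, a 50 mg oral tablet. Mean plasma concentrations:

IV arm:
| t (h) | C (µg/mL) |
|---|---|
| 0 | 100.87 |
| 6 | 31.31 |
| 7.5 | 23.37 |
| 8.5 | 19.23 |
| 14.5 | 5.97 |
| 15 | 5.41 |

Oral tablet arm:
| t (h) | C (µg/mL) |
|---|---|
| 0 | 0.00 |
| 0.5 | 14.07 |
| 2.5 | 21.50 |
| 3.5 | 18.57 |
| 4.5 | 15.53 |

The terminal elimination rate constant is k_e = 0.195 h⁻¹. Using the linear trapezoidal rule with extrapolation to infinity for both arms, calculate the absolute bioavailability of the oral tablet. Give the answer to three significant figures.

F = 0.110

Trapezoidal AUC_0→15 (IV):
  [0→6]: (100.87+31.31)/2 × 6 = 396.54
  [6→7.5]: (31.31+23.37)/2 × 1.5 = 41.01
  [7.5→8.5]: (23.37+19.23)/2 × 1 = 21.3
  [8.5→14.5]: (19.23+5.97)/2 × 6 = 75.6
  [14.5→15]: (5.97+5.41)/2 × 0.5 = 2.845
  Sum = 537.295 µg/mL·h
IV tail: 5.41/0.195 = 27.744; AUC_iv,0→∞ = 537.295 + 27.744 = 565.039 µg/mL·h
Trapezoidal AUC_0→4.5 (oral tablet):
  [0→0.5]: (0.00+14.07)/2 × 0.5 = 3.5175
  [0.5→2.5]: (14.07+21.50)/2 × 2 = 35.57
  [2.5→3.5]: (21.50+18.57)/2 × 1 = 20.035
  [3.5→4.5]: (18.57+15.53)/2 × 1 = 17.05
  Sum = 76.1725 µg/mL·h
oral tablet tail: 15.53/0.195 = 79.641; AUC_ev,0→∞ = 76.1725 + 79.641 = 155.8135 µg/mL·h
F = (AUC_ev/D_ev)/(AUC_iv/D_iv) = (155.8135/50)/(565.039/20) = 3.11627/28.25195 = 0.1103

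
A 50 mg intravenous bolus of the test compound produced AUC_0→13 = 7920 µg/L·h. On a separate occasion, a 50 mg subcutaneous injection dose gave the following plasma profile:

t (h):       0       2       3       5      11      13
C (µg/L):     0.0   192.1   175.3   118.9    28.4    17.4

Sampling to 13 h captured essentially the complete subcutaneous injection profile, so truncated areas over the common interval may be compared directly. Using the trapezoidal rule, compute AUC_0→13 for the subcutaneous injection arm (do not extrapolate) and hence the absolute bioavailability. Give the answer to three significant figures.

Trapezoidal AUC_0→13 (subcutaneous injection):
  [0→2]: (0.0+192.1)/2 × 2 = 192.1
  [2→3]: (192.1+175.3)/2 × 1 = 183.7
  [3→5]: (175.3+118.9)/2 × 2 = 294.2
  [5→11]: (118.9+28.4)/2 × 6 = 441.9
  [11→13]: (28.4+17.4)/2 × 2 = 45.8
  Sum = 1157.7 µg/L·h
F = (AUC_ev/D_ev)/(AUC_iv/D_iv) = (1157.7/50)/(7920/50) = 23.154/158.4 = 0.1462

F = 0.146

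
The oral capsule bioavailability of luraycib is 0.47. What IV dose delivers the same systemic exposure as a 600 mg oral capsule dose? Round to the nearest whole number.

Systemic exposure from an extravascular dose = F × D_ev, so the equivalent IV dose is F × D_ev.
D_iv = F × D_ev = 0.47 × 600 = 282 mg

D_iv = 282 mg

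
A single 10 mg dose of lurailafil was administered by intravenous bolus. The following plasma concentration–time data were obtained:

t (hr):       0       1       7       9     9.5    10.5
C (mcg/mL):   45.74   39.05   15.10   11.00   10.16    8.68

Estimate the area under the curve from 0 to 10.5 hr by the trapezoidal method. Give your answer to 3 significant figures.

AUC = 246 mcg/mL·hr

Trapezoidal AUC_0→10.5:
  [0→1]: (45.74+39.05)/2 × 1 = 42.395
  [1→7]: (39.05+15.10)/2 × 6 = 162.45
  [7→9]: (15.10+11.00)/2 × 2 = 26.1
  [9→9.5]: (11.00+10.16)/2 × 0.5 = 5.29
  [9.5→10.5]: (10.16+8.68)/2 × 1 = 9.42
  Sum = 245.655 mcg/mL·hr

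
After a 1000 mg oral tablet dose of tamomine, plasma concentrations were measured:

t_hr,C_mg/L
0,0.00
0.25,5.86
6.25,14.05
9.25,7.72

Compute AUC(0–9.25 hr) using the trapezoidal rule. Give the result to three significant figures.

Trapezoidal AUC_0→9.25:
  [0→0.25]: (0.00+5.86)/2 × 0.25 = 0.7325
  [0.25→6.25]: (5.86+14.05)/2 × 6 = 59.73
  [6.25→9.25]: (14.05+7.72)/2 × 3 = 32.655
  Sum = 93.1175 mg/L·hr

AUC = 93.1 mg/L·hr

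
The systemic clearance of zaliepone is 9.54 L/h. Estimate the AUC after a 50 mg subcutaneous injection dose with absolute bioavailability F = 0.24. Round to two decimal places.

AUC_0→∞ = F × Dose / CL
        = 0.24 × 50 / 9.54 = 1.25786 mg/L·h

AUC = 1.26 mg/L·h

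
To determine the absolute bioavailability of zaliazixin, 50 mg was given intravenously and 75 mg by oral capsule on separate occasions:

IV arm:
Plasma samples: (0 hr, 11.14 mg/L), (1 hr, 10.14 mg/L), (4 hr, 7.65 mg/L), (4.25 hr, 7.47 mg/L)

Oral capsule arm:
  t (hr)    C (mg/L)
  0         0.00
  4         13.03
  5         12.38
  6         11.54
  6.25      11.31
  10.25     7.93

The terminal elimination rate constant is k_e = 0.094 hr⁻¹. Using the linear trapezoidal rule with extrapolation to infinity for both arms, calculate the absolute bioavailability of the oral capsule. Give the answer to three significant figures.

Trapezoidal AUC_0→4.25 (IV):
  [0→1]: (11.14+10.14)/2 × 1 = 10.64
  [1→4]: (10.14+7.65)/2 × 3 = 26.685
  [4→4.25]: (7.65+7.47)/2 × 0.25 = 1.89
  Sum = 39.215 mg/L·hr
IV tail: 7.47/0.094 = 79.468; AUC_iv,0→∞ = 39.215 + 79.468 = 118.683 mg/L·hr
Trapezoidal AUC_0→10.25 (oral capsule):
  [0→4]: (0.00+13.03)/2 × 4 = 26.06
  [4→5]: (13.03+12.38)/2 × 1 = 12.705
  [5→6]: (12.38+11.54)/2 × 1 = 11.96
  [6→6.25]: (11.54+11.31)/2 × 0.25 = 2.85625
  [6.25→10.25]: (11.31+7.93)/2 × 4 = 38.48
  Sum = 92.06125 mg/L·hr
oral capsule tail: 7.93/0.094 = 84.362; AUC_ev,0→∞ = 92.06125 + 84.362 = 176.42325 mg/L·hr
F = (AUC_ev/D_ev)/(AUC_iv/D_iv) = (176.42325/75)/(118.683/50) = 2.35231/2.37366 = 0.9910

F = 0.991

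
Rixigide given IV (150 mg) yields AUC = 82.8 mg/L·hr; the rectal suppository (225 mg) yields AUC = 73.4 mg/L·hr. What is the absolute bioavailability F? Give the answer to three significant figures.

F = 0.591

F = (AUC_ev / D_ev) / (AUC_iv / D_iv)
  = (73.4/225) / (82.8/150)
  = 0.326222 / 0.552 = 0.5910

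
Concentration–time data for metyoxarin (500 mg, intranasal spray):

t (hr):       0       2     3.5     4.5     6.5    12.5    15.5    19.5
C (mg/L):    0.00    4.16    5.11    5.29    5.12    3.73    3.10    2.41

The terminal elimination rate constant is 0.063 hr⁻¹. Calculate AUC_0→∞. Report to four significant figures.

Trapezoidal AUC_0→19.5:
  [0→2]: (0.00+4.16)/2 × 2 = 4.16
  [2→3.5]: (4.16+5.11)/2 × 1.5 = 6.9525
  [3.5→4.5]: (5.11+5.29)/2 × 1 = 5.2
  [4.5→6.5]: (5.29+5.12)/2 × 2 = 10.41
  [6.5→12.5]: (5.12+3.73)/2 × 6 = 26.55
  [12.5→15.5]: (3.73+3.10)/2 × 3 = 10.245
  [15.5→19.5]: (3.10+2.41)/2 × 4 = 11.02
  Sum = 74.5375 mg/L·hr
Extrapolated tail: C_last / k_e = 2.41 / 0.063 = 38.254
AUC_0→∞ = 74.5375 + 38.254 = 112.7915 mg/L·hr

AUC = 112.8 mg/L·hr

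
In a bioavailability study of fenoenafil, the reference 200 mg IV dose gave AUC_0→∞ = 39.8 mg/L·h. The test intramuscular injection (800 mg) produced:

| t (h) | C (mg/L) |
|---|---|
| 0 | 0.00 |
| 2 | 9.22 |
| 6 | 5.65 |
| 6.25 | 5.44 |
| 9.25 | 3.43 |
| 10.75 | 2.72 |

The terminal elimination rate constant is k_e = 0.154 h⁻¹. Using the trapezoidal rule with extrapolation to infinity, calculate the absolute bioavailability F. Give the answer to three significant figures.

Trapezoidal AUC_0→10.75 (intramuscular injection):
  [0→2]: (0.00+9.22)/2 × 2 = 9.22
  [2→6]: (9.22+5.65)/2 × 4 = 29.74
  [6→6.25]: (5.65+5.44)/2 × 0.25 = 1.38625
  [6.25→9.25]: (5.44+3.43)/2 × 3 = 13.305
  [9.25→10.75]: (3.43+2.72)/2 × 1.5 = 4.6125
  Sum = 58.26375 mg/L·h
Tail: C_last/k_e = 2.72/0.154 = 17.662
AUC_0→∞ (intramuscular injection) = 58.26375 + 17.662 = 75.92575 mg/L·h
F = (AUC_ev/D_ev)/(AUC_iv/D_iv) = (75.92575/800)/(39.8/200) = 0.0949072/0.199 = 0.4769

F = 0.477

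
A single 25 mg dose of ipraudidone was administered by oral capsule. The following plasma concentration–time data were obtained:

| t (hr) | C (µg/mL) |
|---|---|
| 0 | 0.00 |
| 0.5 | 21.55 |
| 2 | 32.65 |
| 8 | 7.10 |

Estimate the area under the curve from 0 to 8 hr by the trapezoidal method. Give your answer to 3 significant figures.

AUC = 165 µg/mL·hr

Trapezoidal AUC_0→8:
  [0→0.5]: (0.00+21.55)/2 × 0.5 = 5.3875
  [0.5→2]: (21.55+32.65)/2 × 1.5 = 40.65
  [2→8]: (32.65+7.10)/2 × 6 = 119.25
  Sum = 165.2875 µg/mL·hr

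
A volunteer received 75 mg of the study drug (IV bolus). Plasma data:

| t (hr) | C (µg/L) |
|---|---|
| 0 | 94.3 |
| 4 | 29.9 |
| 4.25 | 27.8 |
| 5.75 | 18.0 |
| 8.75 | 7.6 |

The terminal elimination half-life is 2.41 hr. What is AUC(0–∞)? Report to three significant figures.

Trapezoidal AUC_0→8.75:
  [0→4]: (94.3+29.9)/2 × 4 = 248.4
  [4→4.25]: (29.9+27.8)/2 × 0.25 = 7.2125
  [4.25→5.75]: (27.8+18.0)/2 × 1.5 = 34.35
  [5.75→8.75]: (18.0+7.6)/2 × 3 = 38.4
  Sum = 328.3625 µg/L·hr
k_e = ln2 / t½ = 0.693147 / 2.41 = 0.2876 hr^-1
Extrapolated tail: C_last / k_e = 7.6 / 0.2876 = 26.426
AUC_0→∞ = 328.3625 + 26.426 = 354.7885 µg/L·hr

AUC = 355 µg/L·hr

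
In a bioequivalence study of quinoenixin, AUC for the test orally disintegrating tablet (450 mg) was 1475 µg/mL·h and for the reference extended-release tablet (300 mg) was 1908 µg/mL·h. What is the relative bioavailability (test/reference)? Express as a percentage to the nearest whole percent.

F_rel = (AUC_test/D_test) / (AUC_ref/D_ref)
      = (1475/450) / (1908/300)
      = 3.27778 / 6.36 = 0.5154 = 51.54%

F_rel = 52%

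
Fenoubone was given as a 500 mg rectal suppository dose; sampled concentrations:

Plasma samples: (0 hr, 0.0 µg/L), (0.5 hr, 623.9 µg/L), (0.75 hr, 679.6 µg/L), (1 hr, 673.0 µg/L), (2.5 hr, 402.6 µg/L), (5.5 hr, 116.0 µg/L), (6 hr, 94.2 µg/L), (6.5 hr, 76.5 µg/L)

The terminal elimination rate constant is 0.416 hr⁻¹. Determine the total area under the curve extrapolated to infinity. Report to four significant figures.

AUC = 2352 µg/L·hr

Trapezoidal AUC_0→6.5:
  [0→0.5]: (0.0+623.9)/2 × 0.5 = 155.975
  [0.5→0.75]: (623.9+679.6)/2 × 0.25 = 162.9375
  [0.75→1]: (679.6+673.0)/2 × 0.25 = 169.075
  [1→2.5]: (673.0+402.6)/2 × 1.5 = 806.7
  [2.5→5.5]: (402.6+116.0)/2 × 3 = 777.9
  [5.5→6]: (116.0+94.2)/2 × 0.5 = 52.55
  [6→6.5]: (94.2+76.5)/2 × 0.5 = 42.675
  Sum = 2167.8125 µg/L·hr
Extrapolated tail: C_last / k_e = 76.5 / 0.416 = 183.894
AUC_0→∞ = 2167.8125 + 183.894 = 2351.7065 µg/L·hr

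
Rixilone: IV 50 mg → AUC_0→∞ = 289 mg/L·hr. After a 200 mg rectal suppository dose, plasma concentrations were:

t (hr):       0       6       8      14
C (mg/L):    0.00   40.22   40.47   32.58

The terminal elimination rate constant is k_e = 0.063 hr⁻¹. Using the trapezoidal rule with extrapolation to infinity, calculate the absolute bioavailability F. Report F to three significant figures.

Trapezoidal AUC_0→14 (rectal suppository):
  [0→6]: (0.00+40.22)/2 × 6 = 120.66
  [6→8]: (40.22+40.47)/2 × 2 = 80.69
  [8→14]: (40.47+32.58)/2 × 6 = 219.15
  Sum = 420.5 mg/L·hr
Tail: C_last/k_e = 32.58/0.063 = 517.143
AUC_0→∞ (rectal suppository) = 420.5 + 517.143 = 937.643 mg/L·hr
F = (AUC_ev/D_ev)/(AUC_iv/D_iv) = (937.643/200)/(289/50) = 4.688215/5.78 = 0.8111

F = 0.811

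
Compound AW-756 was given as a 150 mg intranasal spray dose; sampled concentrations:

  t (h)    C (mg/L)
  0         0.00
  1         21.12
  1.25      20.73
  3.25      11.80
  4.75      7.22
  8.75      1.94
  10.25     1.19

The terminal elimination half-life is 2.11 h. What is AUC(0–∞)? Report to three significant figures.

Trapezoidal AUC_0→10.25:
  [0→1]: (0.00+21.12)/2 × 1 = 10.56
  [1→1.25]: (21.12+20.73)/2 × 0.25 = 5.23125
  [1.25→3.25]: (20.73+11.80)/2 × 2 = 32.53
  [3.25→4.75]: (11.80+7.22)/2 × 1.5 = 14.265
  [4.75→8.75]: (7.22+1.94)/2 × 4 = 18.32
  [8.75→10.25]: (1.94+1.19)/2 × 1.5 = 2.3475
  Sum = 83.25375 mg/L·h
k_e = ln2 / t½ = 0.693147 / 2.11 = 0.3285 h^-1
Extrapolated tail: C_last / k_e = 1.19 / 0.3285 = 3.623
AUC_0→∞ = 83.25375 + 3.623 = 86.87675 mg/L·h

AUC = 86.9 mg/L·h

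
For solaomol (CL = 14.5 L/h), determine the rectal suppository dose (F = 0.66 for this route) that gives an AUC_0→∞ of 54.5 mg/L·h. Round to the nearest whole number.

Dose = CL × AUC_0→∞ / F
     = 14.5 × 54.5 / 0.66 = 1197.35 mg

Dose = 1197 mg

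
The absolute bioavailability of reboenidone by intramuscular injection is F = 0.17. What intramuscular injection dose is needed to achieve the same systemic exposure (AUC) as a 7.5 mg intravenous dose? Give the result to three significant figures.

For equal systemic exposure: F × D_ev = D_iv
D_ev = D_iv / F = 7.5 / 0.17 = 44.1176 mg

D_intramuscular = 44.1 mg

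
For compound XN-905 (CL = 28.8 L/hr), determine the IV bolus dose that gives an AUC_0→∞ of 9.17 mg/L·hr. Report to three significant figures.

Dose_iv = CL × AUC_0→∞
     = 28.8 × 9.17 = 264.096 mg

Dose = 264 mg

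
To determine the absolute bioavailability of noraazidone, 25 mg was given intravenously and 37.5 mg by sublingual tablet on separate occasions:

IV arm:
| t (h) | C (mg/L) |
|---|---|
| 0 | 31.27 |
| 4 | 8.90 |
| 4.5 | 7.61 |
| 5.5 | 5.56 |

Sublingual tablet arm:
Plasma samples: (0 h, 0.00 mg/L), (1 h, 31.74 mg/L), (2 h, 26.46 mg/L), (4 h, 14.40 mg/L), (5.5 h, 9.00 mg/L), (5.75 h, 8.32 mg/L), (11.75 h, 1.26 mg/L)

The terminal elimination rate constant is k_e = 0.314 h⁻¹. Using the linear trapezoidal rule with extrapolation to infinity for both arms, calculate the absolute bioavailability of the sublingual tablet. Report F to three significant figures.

F = 0.848

Trapezoidal AUC_0→5.5 (IV):
  [0→4]: (31.27+8.90)/2 × 4 = 80.34
  [4→4.5]: (8.90+7.61)/2 × 0.5 = 4.1275
  [4.5→5.5]: (7.61+5.56)/2 × 1 = 6.585
  Sum = 91.0525 mg/L·h
IV tail: 5.56/0.314 = 17.707; AUC_iv,0→∞ = 91.0525 + 17.707 = 108.7595 mg/L·h
Trapezoidal AUC_0→11.75 (sublingual tablet):
  [0→1]: (0.00+31.74)/2 × 1 = 15.87
  [1→2]: (31.74+26.46)/2 × 1 = 29.1
  [2→4]: (26.46+14.40)/2 × 2 = 40.86
  [4→5.5]: (14.40+9.00)/2 × 1.5 = 17.55
  [5.5→5.75]: (9.00+8.32)/2 × 0.25 = 2.165
  [5.75→11.75]: (8.32+1.26)/2 × 6 = 28.74
  Sum = 134.285 mg/L·h
sublingual tablet tail: 1.26/0.314 = 4.013; AUC_ev,0→∞ = 134.285 + 4.013 = 138.298 mg/L·h
F = (AUC_ev/D_ev)/(AUC_iv/D_iv) = (138.298/37.5)/(108.7595/25) = 3.68795/4.35038 = 0.8477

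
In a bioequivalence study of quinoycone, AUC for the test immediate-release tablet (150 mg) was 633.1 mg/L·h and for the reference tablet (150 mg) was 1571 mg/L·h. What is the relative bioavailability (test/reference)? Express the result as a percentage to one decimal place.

F_rel = 40.3%

F_rel = (AUC_test/D_test) / (AUC_ref/D_ref)
      = (633.1/150) / (1571/150)
      = 4.22067 / 10.4733 = 0.4030 = 40.30%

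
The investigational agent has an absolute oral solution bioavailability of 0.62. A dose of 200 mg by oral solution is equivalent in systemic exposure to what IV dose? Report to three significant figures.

D_iv = 124 mg

Systemic exposure from an extravascular dose = F × D_ev, so the equivalent IV dose is F × D_ev.
D_iv = F × D_ev = 0.62 × 200 = 124 mg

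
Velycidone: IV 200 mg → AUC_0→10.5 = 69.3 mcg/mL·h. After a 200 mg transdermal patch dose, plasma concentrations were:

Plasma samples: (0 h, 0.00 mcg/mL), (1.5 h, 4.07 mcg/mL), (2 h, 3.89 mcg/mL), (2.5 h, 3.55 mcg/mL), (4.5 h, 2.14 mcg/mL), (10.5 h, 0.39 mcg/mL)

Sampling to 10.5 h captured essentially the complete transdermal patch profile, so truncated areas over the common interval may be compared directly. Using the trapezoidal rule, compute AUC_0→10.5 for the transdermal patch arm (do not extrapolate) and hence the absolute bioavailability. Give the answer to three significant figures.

Trapezoidal AUC_0→10.5 (transdermal patch):
  [0→1.5]: (0.00+4.07)/2 × 1.5 = 3.0525
  [1.5→2]: (4.07+3.89)/2 × 0.5 = 1.99
  [2→2.5]: (3.89+3.55)/2 × 0.5 = 1.86
  [2.5→4.5]: (3.55+2.14)/2 × 2 = 5.69
  [4.5→10.5]: (2.14+0.39)/2 × 6 = 7.59
  Sum = 20.1825 mcg/mL·h
F = (AUC_ev/D_ev)/(AUC_iv/D_iv) = (20.1825/200)/(69.3/200) = 0.1009125/0.3465 = 0.2912

F = 0.291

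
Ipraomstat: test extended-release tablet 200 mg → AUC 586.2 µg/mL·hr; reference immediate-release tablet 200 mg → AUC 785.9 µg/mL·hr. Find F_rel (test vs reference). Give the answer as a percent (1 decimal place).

F_rel = 74.6%

F_rel = (AUC_test/D_test) / (AUC_ref/D_ref)
      = (586.2/200) / (785.9/200)
      = 2.931 / 3.9295 = 0.7459 = 74.59%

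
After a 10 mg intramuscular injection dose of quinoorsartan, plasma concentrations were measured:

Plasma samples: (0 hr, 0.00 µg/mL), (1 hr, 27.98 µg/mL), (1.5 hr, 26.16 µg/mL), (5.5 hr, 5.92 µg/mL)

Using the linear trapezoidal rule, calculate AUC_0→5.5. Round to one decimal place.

Trapezoidal AUC_0→5.5:
  [0→1]: (0.00+27.98)/2 × 1 = 13.99
  [1→1.5]: (27.98+26.16)/2 × 0.5 = 13.535
  [1.5→5.5]: (26.16+5.92)/2 × 4 = 64.16
  Sum = 91.685 µg/mL·hr

AUC = 91.7 µg/mL·hr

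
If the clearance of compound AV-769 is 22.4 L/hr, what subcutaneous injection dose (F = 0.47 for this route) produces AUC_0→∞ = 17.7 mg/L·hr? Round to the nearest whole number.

Dose = 844 mg

Dose = CL × AUC_0→∞ / F
     = 22.4 × 17.7 / 0.47 = 843.574 mg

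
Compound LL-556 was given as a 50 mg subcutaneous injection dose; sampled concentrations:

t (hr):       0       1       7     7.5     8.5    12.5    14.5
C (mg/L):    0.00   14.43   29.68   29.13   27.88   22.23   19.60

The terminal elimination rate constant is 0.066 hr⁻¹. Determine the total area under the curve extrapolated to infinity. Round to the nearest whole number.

AUC = 622 mg/L·hr

Trapezoidal AUC_0→14.5:
  [0→1]: (0.00+14.43)/2 × 1 = 7.215
  [1→7]: (14.43+29.68)/2 × 6 = 132.33
  [7→7.5]: (29.68+29.13)/2 × 0.5 = 14.7025
  [7.5→8.5]: (29.13+27.88)/2 × 1 = 28.505
  [8.5→12.5]: (27.88+22.23)/2 × 4 = 100.22
  [12.5→14.5]: (22.23+19.60)/2 × 2 = 41.83
  Sum = 324.8025 mg/L·hr
Extrapolated tail: C_last / k_e = 19.60 / 0.066 = 296.970
AUC_0→∞ = 324.8025 + 296.970 = 621.7725 mg/L·hr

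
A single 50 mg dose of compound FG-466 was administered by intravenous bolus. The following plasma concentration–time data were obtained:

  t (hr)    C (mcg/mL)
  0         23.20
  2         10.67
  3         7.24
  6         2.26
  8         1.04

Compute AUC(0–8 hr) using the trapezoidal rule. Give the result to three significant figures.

Trapezoidal AUC_0→8:
  [0→2]: (23.20+10.67)/2 × 2 = 33.87
  [2→3]: (10.67+7.24)/2 × 1 = 8.955
  [3→6]: (7.24+2.26)/2 × 3 = 14.25
  [6→8]: (2.26+1.04)/2 × 2 = 3.3
  Sum = 60.375 mcg/mL·hr

AUC = 60.4 mcg/mL·hr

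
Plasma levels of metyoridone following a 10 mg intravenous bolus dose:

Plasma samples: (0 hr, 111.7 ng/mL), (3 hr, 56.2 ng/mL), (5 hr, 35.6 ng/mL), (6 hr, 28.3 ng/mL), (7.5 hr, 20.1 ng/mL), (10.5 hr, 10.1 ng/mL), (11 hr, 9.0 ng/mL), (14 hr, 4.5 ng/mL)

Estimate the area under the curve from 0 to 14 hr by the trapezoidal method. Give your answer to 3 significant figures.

AUC = 482 ng/mL·hr

Trapezoidal AUC_0→14:
  [0→3]: (111.7+56.2)/2 × 3 = 251.85
  [3→5]: (56.2+35.6)/2 × 2 = 91.8
  [5→6]: (35.6+28.3)/2 × 1 = 31.95
  [6→7.5]: (28.3+20.1)/2 × 1.5 = 36.3
  [7.5→10.5]: (20.1+10.1)/2 × 3 = 45.3
  [10.5→11]: (10.1+9.0)/2 × 0.5 = 4.775
  [11→14]: (9.0+4.5)/2 × 3 = 20.25
  Sum = 482.225 ng/mL·hr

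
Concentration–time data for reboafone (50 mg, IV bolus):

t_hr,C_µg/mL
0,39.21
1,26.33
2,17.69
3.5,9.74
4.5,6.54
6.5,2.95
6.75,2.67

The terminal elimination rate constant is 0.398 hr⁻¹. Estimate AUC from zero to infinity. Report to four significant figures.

Trapezoidal AUC_0→6.75:
  [0→1]: (39.21+26.33)/2 × 1 = 32.77
  [1→2]: (26.33+17.69)/2 × 1 = 22.01
  [2→3.5]: (17.69+9.74)/2 × 1.5 = 20.5725
  [3.5→4.5]: (9.74+6.54)/2 × 1 = 8.14
  [4.5→6.5]: (6.54+2.95)/2 × 2 = 9.49
  [6.5→6.75]: (2.95+2.67)/2 × 0.25 = 0.7025
  Sum = 93.685 µg/mL·hr
Extrapolated tail: C_last / k_e = 2.67 / 0.398 = 6.709
AUC_0→∞ = 93.685 + 6.709 = 100.394 µg/mL·hr

AUC = 100.4 µg/mL·hr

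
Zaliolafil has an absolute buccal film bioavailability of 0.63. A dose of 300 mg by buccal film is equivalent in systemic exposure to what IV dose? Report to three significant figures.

D_iv = 189 mg

Systemic exposure from an extravascular dose = F × D_ev, so the equivalent IV dose is F × D_ev.
D_iv = F × D_ev = 0.63 × 300 = 189 mg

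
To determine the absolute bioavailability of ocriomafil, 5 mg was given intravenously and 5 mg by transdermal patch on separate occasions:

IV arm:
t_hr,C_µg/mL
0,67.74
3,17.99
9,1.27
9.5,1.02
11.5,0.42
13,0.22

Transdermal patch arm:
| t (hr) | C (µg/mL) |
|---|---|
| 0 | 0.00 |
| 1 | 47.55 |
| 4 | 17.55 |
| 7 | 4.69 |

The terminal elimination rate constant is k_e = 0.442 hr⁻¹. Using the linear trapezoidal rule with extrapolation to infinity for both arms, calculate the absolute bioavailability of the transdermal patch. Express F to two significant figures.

Trapezoidal AUC_0→13 (IV):
  [0→3]: (67.74+17.99)/2 × 3 = 128.595
  [3→9]: (17.99+1.27)/2 × 6 = 57.78
  [9→9.5]: (1.27+1.02)/2 × 0.5 = 0.5725
  [9.5→11.5]: (1.02+0.42)/2 × 2 = 1.44
  [11.5→13]: (0.42+0.22)/2 × 1.5 = 0.48
  Sum = 188.8675 µg/mL·hr
IV tail: 0.22/0.442 = 0.498; AUC_iv,0→∞ = 188.8675 + 0.498 = 189.3655 µg/mL·hr
Trapezoidal AUC_0→7 (transdermal patch):
  [0→1]: (0.00+47.55)/2 × 1 = 23.775
  [1→4]: (47.55+17.55)/2 × 3 = 97.65
  [4→7]: (17.55+4.69)/2 × 3 = 33.36
  Sum = 154.785 µg/mL·hr
transdermal patch tail: 4.69/0.442 = 10.611; AUC_ev,0→∞ = 154.785 + 10.611 = 165.396 µg/mL·hr
F = (AUC_ev/D_ev)/(AUC_iv/D_iv) = (165.396/5)/(189.3655/5) = 33.0792/37.8731 = 0.8734

F = 0.87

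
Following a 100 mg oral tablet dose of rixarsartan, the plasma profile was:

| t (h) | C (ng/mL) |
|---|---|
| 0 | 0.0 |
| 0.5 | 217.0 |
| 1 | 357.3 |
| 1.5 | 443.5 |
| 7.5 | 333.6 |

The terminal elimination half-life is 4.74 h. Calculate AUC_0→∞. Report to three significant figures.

Trapezoidal AUC_0→7.5:
  [0→0.5]: (0.0+217.0)/2 × 0.5 = 54.25
  [0.5→1]: (217.0+357.3)/2 × 0.5 = 143.575
  [1→1.5]: (357.3+443.5)/2 × 0.5 = 200.2
  [1.5→7.5]: (443.5+333.6)/2 × 6 = 2331.3
  Sum = 2729.325 ng/mL·h
k_e = ln2 / t½ = 0.693147 / 4.74 = 0.1462 h^-1
Extrapolated tail: C_last / k_e = 333.6 / 0.1462 = 2281.806
AUC_0→∞ = 2729.325 + 2281.806 = 5011.131 ng/mL·h

AUC = 5010 ng/mL·h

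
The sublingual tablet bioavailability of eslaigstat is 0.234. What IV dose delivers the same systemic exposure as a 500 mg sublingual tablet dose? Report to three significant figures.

D_iv = 117 mg

Systemic exposure from an extravascular dose = F × D_ev, so the equivalent IV dose is F × D_ev.
D_iv = F × D_ev = 0.234 × 500 = 117 mg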